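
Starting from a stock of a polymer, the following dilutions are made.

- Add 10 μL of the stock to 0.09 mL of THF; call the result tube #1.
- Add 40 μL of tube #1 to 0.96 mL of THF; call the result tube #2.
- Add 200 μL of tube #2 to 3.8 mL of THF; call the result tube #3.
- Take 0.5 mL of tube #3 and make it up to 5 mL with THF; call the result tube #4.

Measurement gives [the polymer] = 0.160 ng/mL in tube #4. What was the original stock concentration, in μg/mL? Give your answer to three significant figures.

8.00 μg/mL

Step 1: 10 μL + 0.09 mL = 100 μL total → factor 100/10 = 10
Step 2: 40 μL + 0.96 mL = 1000 μL total → factor 1000/40 = 25
Step 3: 200 μL + 3.8 mL = 4000 μL total → factor 4000/200 = 20
Step 4: 0.5 mL brought to 5 mL → factor 5/0.5 = 10
Overall dilution factor = 10 × 25 × 20 × 10 = 50000
Stock = 0.160 ng/mL × 50000 = 8000 ng/mL = 8.00 μg/mL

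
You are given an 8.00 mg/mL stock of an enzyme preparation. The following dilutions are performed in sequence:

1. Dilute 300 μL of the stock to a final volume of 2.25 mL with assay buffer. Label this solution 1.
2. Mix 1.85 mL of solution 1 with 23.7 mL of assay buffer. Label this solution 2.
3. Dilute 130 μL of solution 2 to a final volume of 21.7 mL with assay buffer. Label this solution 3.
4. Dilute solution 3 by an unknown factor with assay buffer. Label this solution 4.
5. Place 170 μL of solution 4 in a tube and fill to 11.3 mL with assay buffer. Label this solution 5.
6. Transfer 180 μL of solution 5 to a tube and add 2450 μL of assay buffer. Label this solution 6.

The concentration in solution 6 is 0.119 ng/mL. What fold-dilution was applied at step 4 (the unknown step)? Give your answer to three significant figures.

4.00-fold

Step 1: 300 μL brought to 2.25 mL → factor 2250/300 = 7.5
Step 2: 1.85 mL + 23.7 mL = 25.55 mL total → factor 25.55/1.85 = 13.811
Step 3: 130 μL brought to 21.7 mL → factor 21700/130 = 166.92
Step 4: unknown factor x
Step 5: 170 μL brought to 11.3 mL → factor 11300/170 = 66.471
Step 6: 180 μL + 2450 μL = 2630 μL total → factor 2630/180 = 14.611
Product of known-step factors = 1.6792 × 10^7
Overall factor = 8.00 mg/mL / (0.119 ng/mL) = 6.7227 × 10^7
x = 6.7227 × 10^7 / 1.6792 × 10^7 = 4.00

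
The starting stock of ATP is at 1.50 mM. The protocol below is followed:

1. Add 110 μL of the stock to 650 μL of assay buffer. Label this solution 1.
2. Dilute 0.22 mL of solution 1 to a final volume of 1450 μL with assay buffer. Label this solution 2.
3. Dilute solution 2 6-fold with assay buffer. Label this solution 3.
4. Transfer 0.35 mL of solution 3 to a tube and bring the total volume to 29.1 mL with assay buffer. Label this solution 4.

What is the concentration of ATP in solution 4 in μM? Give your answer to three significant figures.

Step 1: 110 μL + 650 μL = 760 μL total → factor 760/110 = 6.9091
Step 2: 0.22 mL brought to 1450 μL → factor 1.45/0.22 = 6.5909
Step 3: 6-fold → factor 6
Step 4: 0.35 mL brought to 29.1 mL → factor 29.1/0.35 = 83.143
Overall dilution factor = 6.9091 × 6.5909 × 6 × 83.143 = 22717
Final = 1.50 mM / 22717 = 6.603 × 10^-5 mM = 0.0660 μM

0.0660 μM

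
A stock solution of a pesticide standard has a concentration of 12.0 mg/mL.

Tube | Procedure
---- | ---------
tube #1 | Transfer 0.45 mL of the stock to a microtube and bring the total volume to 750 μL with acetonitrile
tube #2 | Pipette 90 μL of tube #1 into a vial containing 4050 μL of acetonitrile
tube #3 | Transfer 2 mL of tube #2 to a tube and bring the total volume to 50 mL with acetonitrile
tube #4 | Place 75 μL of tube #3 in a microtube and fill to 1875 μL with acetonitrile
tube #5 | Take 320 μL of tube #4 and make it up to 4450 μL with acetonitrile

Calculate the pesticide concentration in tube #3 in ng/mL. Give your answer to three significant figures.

6.26 × 10^3 ng/mL

Step 1: 0.45 mL brought to 750 μL → factor 0.75/0.45 = 1.6667
Step 2: 90 μL + 4050 μL = 4140 μL total → factor 4140/90 = 46
Step 3: 2 mL brought to 50 mL → factor 50/2 = 25
Dilution factor through tube #3 = 1.6667 × 46 × 25 = 1916.7
[tube #3] = 12.0 mg/mL / 1916.7 = 0.006261 mg/mL = 6.26 × 10^3 ng/mL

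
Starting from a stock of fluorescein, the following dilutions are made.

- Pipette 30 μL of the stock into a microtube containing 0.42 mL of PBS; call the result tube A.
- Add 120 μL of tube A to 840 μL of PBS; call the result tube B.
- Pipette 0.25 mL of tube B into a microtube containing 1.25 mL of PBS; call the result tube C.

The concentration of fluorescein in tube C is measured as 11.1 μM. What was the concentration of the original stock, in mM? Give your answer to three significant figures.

Step 1: 30 μL + 0.42 mL = 450 μL total → factor 450/30 = 15
Step 2: 120 μL + 840 μL = 960 μL total → factor 960/120 = 8
Step 3: 0.25 mL + 1.25 mL = 1.5 mL total → factor 1.5/0.25 = 6
Overall dilution factor = 15 × 8 × 6 = 720
Stock = 11.1 μM × 720 = 7992 μM = 7.99 mM

7.99 mM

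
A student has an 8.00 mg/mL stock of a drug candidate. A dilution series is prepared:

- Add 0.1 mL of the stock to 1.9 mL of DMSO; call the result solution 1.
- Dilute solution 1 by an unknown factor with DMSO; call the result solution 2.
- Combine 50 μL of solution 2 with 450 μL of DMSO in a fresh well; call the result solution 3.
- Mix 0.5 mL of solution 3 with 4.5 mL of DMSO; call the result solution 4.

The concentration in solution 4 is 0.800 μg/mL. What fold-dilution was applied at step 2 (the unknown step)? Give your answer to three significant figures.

5.00-fold

Step 1: 0.1 mL + 1.9 mL = 2 mL total → factor 2/0.1 = 20
Step 2: unknown factor x
Step 3: 50 μL + 450 μL = 500 μL total → factor 500/50 = 10
Step 4: 0.5 mL + 4.5 mL = 5 mL total → factor 5/0.5 = 10
Product of known-step factors = 2000
Overall factor = 8.00 mg/mL / (0.800 μg/mL) = 10000
x = 10000 / 2000 = 5.00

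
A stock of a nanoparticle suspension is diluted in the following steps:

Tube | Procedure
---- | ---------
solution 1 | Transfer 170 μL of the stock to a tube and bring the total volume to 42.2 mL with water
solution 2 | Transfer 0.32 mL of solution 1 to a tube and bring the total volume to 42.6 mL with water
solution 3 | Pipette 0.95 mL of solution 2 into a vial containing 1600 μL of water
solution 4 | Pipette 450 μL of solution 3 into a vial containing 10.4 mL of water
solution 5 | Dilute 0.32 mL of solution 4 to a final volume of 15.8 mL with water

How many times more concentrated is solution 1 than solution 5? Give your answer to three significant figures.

Step 1: 170 μL brought to 42.2 mL → factor 42200/170 = 248.24
Step 2: 0.32 mL brought to 42.6 mL → factor 42.6/0.32 = 133.12
Step 3: 0.95 mL + 1600 μL = 2.55 mL total → factor 2.55/0.95 = 2.6842
Step 4: 450 μL + 10.4 mL = 10850 μL total → factor 10850/450 = 24.111
Step 5: 0.32 mL brought to 15.8 mL → factor 15.8/0.32 = 49.375
Dilution factor to solution 1 = 248.24; to solution 5 = 1.056 × 10^8
[solution 1]/[solution 5] = (factor to solution 5)/(factor to solution 1) = 1.056 × 10^8/248.24 = 4.25 × 10^5

4.25 × 10^5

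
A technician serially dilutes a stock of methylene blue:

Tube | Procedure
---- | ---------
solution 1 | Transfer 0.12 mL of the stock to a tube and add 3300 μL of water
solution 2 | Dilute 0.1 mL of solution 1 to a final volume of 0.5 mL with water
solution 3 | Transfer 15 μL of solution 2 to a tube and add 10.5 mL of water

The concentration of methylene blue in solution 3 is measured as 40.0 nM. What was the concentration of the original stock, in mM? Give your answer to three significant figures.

4.00 mM

Step 1: 0.12 mL + 3300 μL = 3.42 mL total → factor 3.42/0.12 = 28.5
Step 2: 0.1 mL brought to 0.5 mL → factor 0.5/0.1 = 5
Step 3: 15 μL + 10.5 mL = 10515 μL total → factor 10515/15 = 701
Overall dilution factor = 28.5 × 5 × 701 = 99892
Stock = 40.0 nM × 99892 = 3.996 × 10^6 nM = 4.00 mM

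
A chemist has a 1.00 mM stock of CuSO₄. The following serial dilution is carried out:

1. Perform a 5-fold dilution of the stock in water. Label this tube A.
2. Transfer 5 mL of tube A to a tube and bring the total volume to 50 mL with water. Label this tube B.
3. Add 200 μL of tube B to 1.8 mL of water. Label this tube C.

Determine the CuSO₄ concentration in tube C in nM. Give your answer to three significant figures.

2.00 × 10^3 nM

Step 1: 5-fold → factor 5
Step 2: 5 mL brought to 50 mL → factor 50/5 = 10
Step 3: 200 μL + 1.8 mL = 2000 μL total → factor 2000/200 = 10
Overall dilution factor = 5 × 10 × 10 = 500
Final = 1.00 mM / 500 = 0.002000 mM = 2.00 × 10^3 nM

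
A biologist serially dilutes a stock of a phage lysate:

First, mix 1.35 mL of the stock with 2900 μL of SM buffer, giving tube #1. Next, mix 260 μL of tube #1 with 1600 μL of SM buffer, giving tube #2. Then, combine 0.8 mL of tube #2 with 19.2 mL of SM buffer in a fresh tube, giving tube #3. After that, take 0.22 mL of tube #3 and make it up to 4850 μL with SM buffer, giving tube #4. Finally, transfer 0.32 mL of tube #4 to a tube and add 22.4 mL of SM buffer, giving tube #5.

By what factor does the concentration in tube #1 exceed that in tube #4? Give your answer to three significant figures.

3.94 × 10^3

Step 1: 1.35 mL + 2900 μL = 4.25 mL total → factor 4.25/1.35 = 3.1481
Step 2: 260 μL + 1600 μL = 1860 μL total → factor 1860/260 = 7.1538
Step 3: 0.8 mL + 19.2 mL = 20 mL total → factor 20/0.8 = 25
Step 4: 0.22 mL brought to 4850 μL → factor 4.85/0.22 = 22.045
Dilution factor to tube #1 = 3.1481; to tube #4 = 12412
[tube #1]/[tube #4] = (factor to tube #4)/(factor to tube #1) = 12412/3.1481 = 3.94 × 10^3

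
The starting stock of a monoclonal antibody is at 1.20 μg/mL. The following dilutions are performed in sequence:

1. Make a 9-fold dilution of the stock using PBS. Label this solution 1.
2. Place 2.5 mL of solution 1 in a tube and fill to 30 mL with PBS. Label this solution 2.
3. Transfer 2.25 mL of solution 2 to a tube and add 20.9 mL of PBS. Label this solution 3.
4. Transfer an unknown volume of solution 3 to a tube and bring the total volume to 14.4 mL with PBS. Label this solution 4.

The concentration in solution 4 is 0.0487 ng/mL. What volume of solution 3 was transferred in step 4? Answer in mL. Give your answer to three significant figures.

Step 1: 9-fold → factor 9
Step 2: 2.5 mL brought to 30 mL → factor 30/2.5 = 12
Step 3: 2.25 mL + 20.9 mL = 23.15 mL total → factor 23.15/2.25 = 10.289
Step 4: v brought to 14.4 mL → factor = 14.4 mL/v
Product of known-step factors = 1111.2
Overall factor = 1.20 μg/mL / (0.0487 ng/mL) = 24641
Step-4 factor = 24641 / 1111.2 = 22.175
v = 14.4 mL / 22.175 = 0.649 mL

0.649 mL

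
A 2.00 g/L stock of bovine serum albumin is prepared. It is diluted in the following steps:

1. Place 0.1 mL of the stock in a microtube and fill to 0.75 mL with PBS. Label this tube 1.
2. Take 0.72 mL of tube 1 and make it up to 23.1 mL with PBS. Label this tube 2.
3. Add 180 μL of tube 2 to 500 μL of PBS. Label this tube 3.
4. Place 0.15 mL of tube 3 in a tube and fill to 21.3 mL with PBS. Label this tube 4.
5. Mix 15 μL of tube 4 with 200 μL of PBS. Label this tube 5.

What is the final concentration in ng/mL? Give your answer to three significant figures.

1.08 ng/mL

Step 1: 0.1 mL brought to 0.75 mL → factor 0.75/0.1 = 7.5
Step 2: 0.72 mL brought to 23.1 mL → factor 23.1/0.72 = 32.083
Step 3: 180 μL + 500 μL = 680 μL total → factor 680/180 = 3.7778
Step 4: 0.15 mL brought to 21.3 mL → factor 21.3/0.15 = 142
Step 5: 15 μL + 200 μL = 215 μL total → factor 215/15 = 14.333
Overall dilution factor = 7.5 × 32.083 × 3.7778 × 142 × 14.333 = 1.8502 × 10^6
Final = 2.00 g/L / 1.8502 × 10^6 = 1.081 × 10^-6 g/L = 1.08 ng/mL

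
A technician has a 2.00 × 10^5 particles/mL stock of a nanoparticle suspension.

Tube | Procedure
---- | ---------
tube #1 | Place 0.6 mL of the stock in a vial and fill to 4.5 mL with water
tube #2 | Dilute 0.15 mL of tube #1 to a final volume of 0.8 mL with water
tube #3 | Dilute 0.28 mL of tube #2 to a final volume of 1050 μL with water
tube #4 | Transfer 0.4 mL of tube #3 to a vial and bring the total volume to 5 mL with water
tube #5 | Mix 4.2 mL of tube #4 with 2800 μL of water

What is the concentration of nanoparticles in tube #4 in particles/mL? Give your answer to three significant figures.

Step 1: 0.6 mL brought to 4.5 mL → factor 4.5/0.6 = 7.5
Step 2: 0.15 mL brought to 0.8 mL → factor 0.8/0.15 = 5.3333
Step 3: 0.28 mL brought to 1050 μL → factor 1.05/0.28 = 3.75
Step 4: 0.4 mL brought to 5 mL → factor 5/0.4 = 12.5
Dilution factor through tube #4 = 7.5 × 5.3333 × 3.75 × 12.5 = 1875
[tube #4] = 2.00 × 10^5 particles/mL / 1875 = 107 particles/mL

107 particles/mL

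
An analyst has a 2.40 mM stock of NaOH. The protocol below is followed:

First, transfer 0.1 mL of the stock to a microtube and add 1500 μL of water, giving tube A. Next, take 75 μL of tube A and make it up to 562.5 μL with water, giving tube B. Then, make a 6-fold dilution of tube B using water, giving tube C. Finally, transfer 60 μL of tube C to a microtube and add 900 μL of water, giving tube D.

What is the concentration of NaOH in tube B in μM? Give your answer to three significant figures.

20.0 μM

Step 1: 0.1 mL + 1500 μL = 1.6 mL total → factor 1.6/0.1 = 16
Step 2: 75 μL brought to 562.5 μL → factor 562.5/75 = 7.5
Dilution factor through tube B = 16 × 7.5 = 120
[tube B] = 2.40 mM / 120 = 0.02000 mM = 20.0 μM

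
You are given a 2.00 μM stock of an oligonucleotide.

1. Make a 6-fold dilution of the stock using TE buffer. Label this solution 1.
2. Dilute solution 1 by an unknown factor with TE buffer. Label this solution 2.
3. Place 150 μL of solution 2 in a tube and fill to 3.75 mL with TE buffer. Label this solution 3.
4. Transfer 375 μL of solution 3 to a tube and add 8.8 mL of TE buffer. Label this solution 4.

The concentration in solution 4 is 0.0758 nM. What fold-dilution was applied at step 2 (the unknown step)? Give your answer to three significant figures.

7.19-fold

Step 1: 6-fold → factor 6
Step 2: unknown factor x
Step 3: 150 μL brought to 3.75 mL → factor 3750/150 = 25
Step 4: 375 μL + 8.8 mL = 9175 μL total → factor 9175/375 = 24.467
Product of known-step factors = 3670
Overall factor = 2.00 μM / (0.0758 nM) = 26385
x = 26385 / 3670 = 7.19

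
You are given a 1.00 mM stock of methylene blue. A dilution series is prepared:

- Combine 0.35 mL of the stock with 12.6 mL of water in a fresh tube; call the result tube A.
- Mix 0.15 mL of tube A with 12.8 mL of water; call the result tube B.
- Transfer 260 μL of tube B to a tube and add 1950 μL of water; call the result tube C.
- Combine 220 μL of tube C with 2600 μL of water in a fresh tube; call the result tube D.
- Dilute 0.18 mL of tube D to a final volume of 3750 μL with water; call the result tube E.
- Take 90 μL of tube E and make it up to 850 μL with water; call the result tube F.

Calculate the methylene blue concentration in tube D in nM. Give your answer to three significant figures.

2.87 nM

Step 1: 0.35 mL + 12.6 mL = 12.95 mL total → factor 12.95/0.35 = 37
Step 2: 0.15 mL + 12.8 mL = 12.95 mL total → factor 12.95/0.15 = 86.333
Step 3: 260 μL + 1950 μL = 2210 μL total → factor 2210/260 = 8.5
Step 4: 220 μL + 2600 μL = 2820 μL total → factor 2820/220 = 12.818
Dilution factor through tube D = 37 × 86.333 × 8.5 × 12.818 = 3.4804 × 10^5
[tube D] = 1.00 mM / 3.4804 × 10^5 = 2.873 × 10^-6 mM = 2.87 nM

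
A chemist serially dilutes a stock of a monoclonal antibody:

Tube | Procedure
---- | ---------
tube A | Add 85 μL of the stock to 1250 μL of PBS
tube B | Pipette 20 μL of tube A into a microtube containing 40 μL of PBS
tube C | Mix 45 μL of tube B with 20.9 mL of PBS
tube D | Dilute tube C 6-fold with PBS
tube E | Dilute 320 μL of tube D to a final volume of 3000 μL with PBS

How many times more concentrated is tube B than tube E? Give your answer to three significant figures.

Step 1: 85 μL + 1250 μL = 1335 μL total → factor 1335/85 = 15.706
Step 2: 20 μL + 40 μL = 60 μL total → factor 60/20 = 3
Step 3: 45 μL + 20.9 mL = 20945 μL total → factor 20945/45 = 465.44
Step 4: 6-fold → factor 6
Step 5: 320 μL brought to 3000 μL → factor 3000/320 = 9.375
Dilution factor to tube B = 47.118; to tube E = 1.2336 × 10^6
[tube B]/[tube E] = (factor to tube E)/(factor to tube B) = 1.2336 × 10^6/47.118 = 2.62 × 10^4

2.62 × 10^4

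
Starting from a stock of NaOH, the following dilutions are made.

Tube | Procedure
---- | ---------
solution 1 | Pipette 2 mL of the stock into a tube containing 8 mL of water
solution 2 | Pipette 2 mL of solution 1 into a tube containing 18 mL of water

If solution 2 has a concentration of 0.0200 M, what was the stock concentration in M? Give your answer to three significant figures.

Step 1: 2 mL + 8 mL = 10 mL total → factor 10/2 = 5
Step 2: 2 mL + 18 mL = 20 mL total → factor 20/2 = 10
Overall dilution factor = 5 × 10 = 50
Stock = 0.0200 M × 50 = 1.00 M

1.00 M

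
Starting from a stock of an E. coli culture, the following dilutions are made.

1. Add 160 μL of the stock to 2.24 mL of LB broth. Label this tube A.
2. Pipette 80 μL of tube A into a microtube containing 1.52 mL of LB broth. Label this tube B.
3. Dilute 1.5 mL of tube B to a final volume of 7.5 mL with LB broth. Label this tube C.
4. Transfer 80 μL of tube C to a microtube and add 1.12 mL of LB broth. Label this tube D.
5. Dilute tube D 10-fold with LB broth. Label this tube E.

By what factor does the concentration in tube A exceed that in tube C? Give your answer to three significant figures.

100

Step 1: 160 μL + 2.24 mL = 2400 μL total → factor 2400/160 = 15
Step 2: 80 μL + 1.52 mL = 1600 μL total → factor 1600/80 = 20
Step 3: 1.5 mL brought to 7.5 mL → factor 7.5/1.5 = 5
Dilution factor to tube A = 15; to tube C = 1500
[tube A]/[tube C] = (factor to tube C)/(factor to tube A) = 1500/15 = 100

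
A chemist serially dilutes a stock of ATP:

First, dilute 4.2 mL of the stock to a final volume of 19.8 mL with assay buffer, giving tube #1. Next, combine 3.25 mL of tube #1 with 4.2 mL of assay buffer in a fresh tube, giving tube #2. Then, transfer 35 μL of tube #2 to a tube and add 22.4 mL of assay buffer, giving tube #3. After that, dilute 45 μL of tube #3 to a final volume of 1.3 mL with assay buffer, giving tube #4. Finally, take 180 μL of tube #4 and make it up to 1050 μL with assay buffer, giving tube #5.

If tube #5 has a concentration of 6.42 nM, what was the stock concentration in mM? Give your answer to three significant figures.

Step 1: 4.2 mL brought to 19.8 mL → factor 19.8/4.2 = 4.7143
Step 2: 3.25 mL + 4.2 mL = 7.45 mL total → factor 7.45/3.25 = 2.2923
Step 3: 35 μL + 22.4 mL = 22435 μL total → factor 22435/35 = 641
Step 4: 45 μL brought to 1.3 mL → factor 1300/45 = 28.889
Step 5: 180 μL brought to 1050 μL → factor 1050/180 = 5.8333
Overall dilution factor = 4.7143 × 2.2923 × 641 × 28.889 × 5.8333 = 1.1673 × 10^6
Stock = 6.42 nM × 1.1673 × 10^6 = 7.494 × 10^6 nM = 7.49 mM

7.49 mM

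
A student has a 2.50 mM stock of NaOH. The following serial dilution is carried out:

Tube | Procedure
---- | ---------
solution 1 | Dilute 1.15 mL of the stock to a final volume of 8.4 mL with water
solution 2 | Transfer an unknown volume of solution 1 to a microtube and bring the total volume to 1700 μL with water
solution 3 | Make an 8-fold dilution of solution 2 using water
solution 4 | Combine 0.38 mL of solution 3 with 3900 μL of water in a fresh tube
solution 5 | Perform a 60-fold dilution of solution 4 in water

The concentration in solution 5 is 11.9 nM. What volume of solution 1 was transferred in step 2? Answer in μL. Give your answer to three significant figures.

Step 1: 1.15 mL brought to 8.4 mL → factor 8.4/1.15 = 7.3043
Step 2: v brought to 1700 μL → factor = 1700 μL/v
Step 3: 8-fold → factor 8
Step 4: 0.38 mL + 3900 μL = 4.28 mL total → factor 4.28/0.38 = 11.263
Step 5: 60-fold → factor 60
Product of known-step factors = 39490
Overall factor = 2.50 mM / (11.9 nM) = 2.1008 × 10^5
Step-2 factor = 2.1008 × 10^5 / 39490 = 5.32
v = 1700 μL / 5.32 = 320 μL

320 μL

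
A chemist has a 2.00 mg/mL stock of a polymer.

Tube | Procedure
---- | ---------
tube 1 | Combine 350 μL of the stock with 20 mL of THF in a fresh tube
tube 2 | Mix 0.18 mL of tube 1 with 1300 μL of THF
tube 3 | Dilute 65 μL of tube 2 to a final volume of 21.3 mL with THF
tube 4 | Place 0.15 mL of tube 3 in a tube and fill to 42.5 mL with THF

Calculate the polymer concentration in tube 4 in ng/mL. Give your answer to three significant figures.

Step 1: 350 μL + 20 mL = 20350 μL total → factor 20350/350 = 58.143
Step 2: 0.18 mL + 1300 μL = 1.48 mL total → factor 1.48/0.18 = 8.2222
Step 3: 65 μL brought to 21.3 mL → factor 21300/65 = 327.69
Step 4: 0.15 mL brought to 42.5 mL → factor 42.5/0.15 = 283.33
Dilution factor through tube 4 = 58.143 × 8.2222 × 327.69 × 283.33 = 4.4386 × 10^7
[tube 4] = 2.00 mg/mL / 4.4386 × 10^7 = 4.506 × 10^-8 mg/mL = 0.0451 ng/mL

0.0451 ng/mL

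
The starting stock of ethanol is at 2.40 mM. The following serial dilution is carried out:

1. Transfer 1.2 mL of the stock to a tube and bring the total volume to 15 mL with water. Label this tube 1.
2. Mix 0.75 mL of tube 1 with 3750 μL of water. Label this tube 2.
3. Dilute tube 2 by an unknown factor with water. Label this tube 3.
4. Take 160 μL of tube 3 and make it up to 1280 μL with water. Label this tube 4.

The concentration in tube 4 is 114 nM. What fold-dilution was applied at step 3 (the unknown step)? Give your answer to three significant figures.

35.1-fold

Step 1: 1.2 mL brought to 15 mL → factor 15/1.2 = 12.5
Step 2: 0.75 mL + 3750 μL = 4.5 mL total → factor 4.5/0.75 = 6
Step 3: unknown factor x
Step 4: 160 μL brought to 1280 μL → factor 1280/160 = 8
Product of known-step factors = 600
Overall factor = 2.40 mM / (114 nM) = 21053
x = 21053 / 600 = 35.1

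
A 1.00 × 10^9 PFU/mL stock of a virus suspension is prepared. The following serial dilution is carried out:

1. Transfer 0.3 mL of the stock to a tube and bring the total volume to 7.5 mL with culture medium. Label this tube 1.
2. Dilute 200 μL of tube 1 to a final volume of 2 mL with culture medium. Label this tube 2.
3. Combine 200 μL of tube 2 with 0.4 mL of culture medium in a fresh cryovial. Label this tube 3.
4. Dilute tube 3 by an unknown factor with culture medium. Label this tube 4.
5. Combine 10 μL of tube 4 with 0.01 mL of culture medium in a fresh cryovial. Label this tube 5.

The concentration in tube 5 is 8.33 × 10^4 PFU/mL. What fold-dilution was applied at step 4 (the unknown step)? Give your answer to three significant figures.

Step 1: 0.3 mL brought to 7.5 mL → factor 7.5/0.3 = 25
Step 2: 200 μL brought to 2 mL → factor 2000/200 = 10
Step 3: 200 μL + 0.4 mL = 600 μL total → factor 600/200 = 3
Step 4: unknown factor x
Step 5: 10 μL + 0.01 mL = 20 μL total → factor 20/10 = 2
Product of known-step factors = 1500
Overall factor = 1.00 × 10^9 PFU/mL / (8.33 × 10^4 PFU/mL) = 12005
x = 12005 / 1500 = 8.00

8.00-fold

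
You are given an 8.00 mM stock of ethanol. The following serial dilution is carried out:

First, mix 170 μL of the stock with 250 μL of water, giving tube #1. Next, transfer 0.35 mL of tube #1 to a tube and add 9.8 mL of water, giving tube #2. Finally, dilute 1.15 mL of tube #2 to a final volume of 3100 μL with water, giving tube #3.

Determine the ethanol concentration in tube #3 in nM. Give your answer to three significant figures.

4.14 × 10^4 nM

Step 1: 170 μL + 250 μL = 420 μL total → factor 420/170 = 2.4706
Step 2: 0.35 mL + 9.8 mL = 10.15 mL total → factor 10.15/0.35 = 29
Step 3: 1.15 mL brought to 3100 μL → factor 3.1/1.15 = 2.6957
Overall dilution factor = 2.4706 × 29 × 2.6957 = 193.14
Final = 8.00 mM / 193.14 = 0.04142 mM = 4.14 × 10^4 nM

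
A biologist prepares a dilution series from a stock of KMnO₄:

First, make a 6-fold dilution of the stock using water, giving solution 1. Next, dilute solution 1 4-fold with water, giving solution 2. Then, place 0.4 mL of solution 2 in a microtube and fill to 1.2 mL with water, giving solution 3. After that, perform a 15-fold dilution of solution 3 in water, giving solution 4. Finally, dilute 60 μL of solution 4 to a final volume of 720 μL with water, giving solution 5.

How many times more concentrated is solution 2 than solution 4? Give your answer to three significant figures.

Step 1: 6-fold → factor 6
Step 2: 4-fold → factor 4
Step 3: 0.4 mL brought to 1.2 mL → factor 1.2/0.4 = 3
Step 4: 15-fold → factor 15
Dilution factor to solution 2 = 24; to solution 4 = 1080
[solution 2]/[solution 4] = (factor to solution 4)/(factor to solution 2) = 1080/24 = 45.0

45.0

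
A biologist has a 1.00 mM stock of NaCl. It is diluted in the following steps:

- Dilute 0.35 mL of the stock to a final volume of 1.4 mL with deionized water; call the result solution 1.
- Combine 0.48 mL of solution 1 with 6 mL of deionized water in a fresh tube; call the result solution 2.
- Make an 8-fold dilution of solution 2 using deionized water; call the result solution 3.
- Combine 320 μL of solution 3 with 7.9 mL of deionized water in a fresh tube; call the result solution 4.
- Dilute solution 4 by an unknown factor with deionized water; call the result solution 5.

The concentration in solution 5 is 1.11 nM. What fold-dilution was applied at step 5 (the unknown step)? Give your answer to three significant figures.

Step 1: 0.35 mL brought to 1.4 mL → factor 1.4/0.35 = 4
Step 2: 0.48 mL + 6 mL = 6.48 mL total → factor 6.48/0.48 = 13.5
Step 3: 8-fold → factor 8
Step 4: 320 μL + 7.9 mL = 8220 μL total → factor 8220/320 = 25.688
Step 5: unknown factor x
Product of known-step factors = 11097
Overall factor = 1.00 mM / (1.11 nM) = 9.009 × 10^5
x = 9.009 × 10^5 / 11097 = 81.2

81.2-fold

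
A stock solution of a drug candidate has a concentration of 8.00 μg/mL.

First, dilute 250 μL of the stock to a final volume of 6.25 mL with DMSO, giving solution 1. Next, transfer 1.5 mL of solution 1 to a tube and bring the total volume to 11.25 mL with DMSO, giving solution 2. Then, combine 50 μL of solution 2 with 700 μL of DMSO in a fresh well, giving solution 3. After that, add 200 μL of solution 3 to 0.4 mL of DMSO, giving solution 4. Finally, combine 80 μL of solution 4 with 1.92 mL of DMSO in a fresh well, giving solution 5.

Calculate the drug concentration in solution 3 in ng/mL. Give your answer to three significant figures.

2.84 ng/mL

Step 1: 250 μL brought to 6.25 mL → factor 6250/250 = 25
Step 2: 1.5 mL brought to 11.25 mL → factor 11.25/1.5 = 7.5
Step 3: 50 μL + 700 μL = 750 μL total → factor 750/50 = 15
Dilution factor through solution 3 = 25 × 7.5 × 15 = 2812.5
[solution 3] = 8.00 μg/mL / 2812.5 = 0.002844 μg/mL = 2.84 ng/mL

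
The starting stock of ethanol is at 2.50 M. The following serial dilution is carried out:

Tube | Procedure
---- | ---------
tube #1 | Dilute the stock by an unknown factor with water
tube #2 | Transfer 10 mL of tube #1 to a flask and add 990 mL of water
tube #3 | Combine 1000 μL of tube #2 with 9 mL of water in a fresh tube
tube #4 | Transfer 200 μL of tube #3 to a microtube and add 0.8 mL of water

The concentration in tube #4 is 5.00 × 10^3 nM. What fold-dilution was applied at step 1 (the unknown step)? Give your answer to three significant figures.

100-fold

Step 1: unknown factor x
Step 2: 10 mL + 990 mL = 1000 mL total → factor 1000/10 = 100
Step 3: 1000 μL + 9 mL = 10000 μL total → factor 10000/1000 = 10
Step 4: 200 μL + 0.8 mL = 1000 μL total → factor 1000/200 = 5
Product of known-step factors = 5000
Overall factor = 2.50 M / (5.00 × 10^3 nM) = 5 × 10^5
x = 5 × 10^5 / 5000 = 100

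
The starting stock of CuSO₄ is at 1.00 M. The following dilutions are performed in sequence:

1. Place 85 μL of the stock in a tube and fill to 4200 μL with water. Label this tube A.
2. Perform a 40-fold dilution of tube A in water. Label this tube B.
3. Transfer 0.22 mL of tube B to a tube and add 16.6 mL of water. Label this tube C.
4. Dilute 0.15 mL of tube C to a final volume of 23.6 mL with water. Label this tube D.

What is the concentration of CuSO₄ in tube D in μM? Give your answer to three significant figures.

Step 1: 85 μL brought to 4200 μL → factor 4200/85 = 49.412
Step 2: 40-fold → factor 40
Step 3: 0.22 mL + 16.6 mL = 16.82 mL total → factor 16.82/0.22 = 76.455
Step 4: 0.15 mL brought to 23.6 mL → factor 23.6/0.15 = 157.33
Overall dilution factor = 49.412 × 40 × 76.455 × 157.33 = 2.3775 × 10^7
Final = 1.00 M / 2.3775 × 10^7 = 4.206 × 10^-8 M = 0.0421 μM

0.0421 μM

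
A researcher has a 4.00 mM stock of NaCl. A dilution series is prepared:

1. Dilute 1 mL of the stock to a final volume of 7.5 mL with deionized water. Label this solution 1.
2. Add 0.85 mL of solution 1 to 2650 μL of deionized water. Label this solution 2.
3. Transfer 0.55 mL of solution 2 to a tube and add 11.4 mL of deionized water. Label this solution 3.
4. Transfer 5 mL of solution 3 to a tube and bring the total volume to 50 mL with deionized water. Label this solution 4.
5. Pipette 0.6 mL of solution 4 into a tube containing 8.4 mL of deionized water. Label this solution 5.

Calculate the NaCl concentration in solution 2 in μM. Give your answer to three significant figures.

Step 1: 1 mL brought to 7.5 mL → factor 7.5/1 = 7.5
Step 2: 0.85 mL + 2650 μL = 3.5 mL total → factor 3.5/0.85 = 4.1176
Dilution factor through solution 2 = 7.5 × 4.1176 = 30.882
[solution 2] = 4.00 mM / 30.882 = 0.1295 mM = 130 μM

130 μM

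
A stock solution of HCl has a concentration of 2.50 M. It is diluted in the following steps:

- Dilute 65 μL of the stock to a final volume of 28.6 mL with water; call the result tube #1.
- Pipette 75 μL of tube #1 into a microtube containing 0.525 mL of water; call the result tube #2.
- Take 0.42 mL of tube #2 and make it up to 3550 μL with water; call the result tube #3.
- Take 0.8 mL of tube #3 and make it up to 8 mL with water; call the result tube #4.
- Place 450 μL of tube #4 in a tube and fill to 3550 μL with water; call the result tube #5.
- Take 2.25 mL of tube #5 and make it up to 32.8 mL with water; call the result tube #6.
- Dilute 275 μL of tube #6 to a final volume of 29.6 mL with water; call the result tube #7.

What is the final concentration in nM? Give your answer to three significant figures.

Step 1: 65 μL brought to 28.6 mL → factor 28600/65 = 440
Step 2: 75 μL + 0.525 mL = 600 μL total → factor 600/75 = 8
Step 3: 0.42 mL brought to 3550 μL → factor 3.55/0.42 = 8.4524
Step 4: 0.8 mL brought to 8 mL → factor 8/0.8 = 10
Step 5: 450 μL brought to 3550 μL → factor 3550/450 = 7.8889
Step 6: 2.25 mL brought to 32.8 mL → factor 32.8/2.25 = 14.578
Step 7: 275 μL brought to 29.6 mL → factor 29600/275 = 107.64
Overall dilution factor = 440 × 8 × 8.4524 × 10 × 7.8889 × 14.578 × 107.64 = 3.6829 × 10^9
Final = 2.50 M / 3.6829 × 10^9 = 6.788 × 10^-10 M = 0.679 nM

0.679 nM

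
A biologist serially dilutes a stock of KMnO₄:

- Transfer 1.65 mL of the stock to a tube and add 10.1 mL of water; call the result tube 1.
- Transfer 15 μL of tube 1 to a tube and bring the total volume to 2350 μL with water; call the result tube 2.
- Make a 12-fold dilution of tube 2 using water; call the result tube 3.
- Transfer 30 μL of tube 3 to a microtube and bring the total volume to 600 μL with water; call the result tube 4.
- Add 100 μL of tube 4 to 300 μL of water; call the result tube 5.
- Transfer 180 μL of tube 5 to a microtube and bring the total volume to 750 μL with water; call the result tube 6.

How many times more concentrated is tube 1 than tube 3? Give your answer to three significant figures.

1.88 × 10^3

Step 1: 1.65 mL + 10.1 mL = 11.75 mL total → factor 11.75/1.65 = 7.1212
Step 2: 15 μL brought to 2350 μL → factor 2350/15 = 156.67
Step 3: 12-fold → factor 12
Dilution factor to tube 1 = 7.1212; to tube 3 = 13388
[tube 1]/[tube 3] = (factor to tube 3)/(factor to tube 1) = 13388/7.1212 = 1.88 × 10^3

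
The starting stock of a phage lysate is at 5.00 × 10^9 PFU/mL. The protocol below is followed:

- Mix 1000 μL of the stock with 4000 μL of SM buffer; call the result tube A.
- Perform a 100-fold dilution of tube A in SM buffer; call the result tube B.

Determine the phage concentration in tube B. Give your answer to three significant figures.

1.00 × 10^7 PFU/mL

Step 1: 1000 μL + 4000 μL = 5000 μL total → factor 5000/1000 = 5
Step 2: 100-fold → factor 100
Overall dilution factor = 5 × 100 = 500
Final = 5.00 × 10^9 PFU/mL / 500 = 1.00 × 10^7 PFU/mL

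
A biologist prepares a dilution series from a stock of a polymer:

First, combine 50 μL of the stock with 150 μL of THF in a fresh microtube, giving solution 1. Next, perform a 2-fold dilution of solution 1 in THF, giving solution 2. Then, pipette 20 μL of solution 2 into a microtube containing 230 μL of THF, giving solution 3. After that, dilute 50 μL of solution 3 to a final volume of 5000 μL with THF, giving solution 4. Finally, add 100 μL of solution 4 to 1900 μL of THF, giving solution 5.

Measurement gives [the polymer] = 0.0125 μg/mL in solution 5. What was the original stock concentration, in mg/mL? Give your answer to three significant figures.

Step 1: 50 μL + 150 μL = 200 μL total → factor 200/50 = 4
Step 2: 2-fold → factor 2
Step 3: 20 μL + 230 μL = 250 μL total → factor 250/20 = 12.5
Step 4: 50 μL brought to 5000 μL → factor 5000/50 = 100
Step 5: 100 μL + 1900 μL = 2000 μL total → factor 2000/100 = 20
Overall dilution factor = 4 × 2 × 12.5 × 100 × 20 = 2 × 10^5
Stock = 0.0125 μg/mL × 2 × 10^5 = 2500 μg/mL = 2.50 mg/mL

2.50 mg/mL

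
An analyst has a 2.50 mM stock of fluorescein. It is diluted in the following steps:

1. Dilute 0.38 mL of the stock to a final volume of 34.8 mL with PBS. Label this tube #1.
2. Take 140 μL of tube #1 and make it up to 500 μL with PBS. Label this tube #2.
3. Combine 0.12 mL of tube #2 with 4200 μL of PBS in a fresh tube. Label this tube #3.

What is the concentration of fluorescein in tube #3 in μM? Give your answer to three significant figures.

Step 1: 0.38 mL brought to 34.8 mL → factor 34.8/0.38 = 91.579
Step 2: 140 μL brought to 500 μL → factor 500/140 = 3.5714
Step 3: 0.12 mL + 4200 μL = 4.32 mL total → factor 4.32/0.12 = 36
Overall dilution factor = 91.579 × 3.5714 × 36 = 11774
Final = 2.50 mM / 11774 = 0.0002123 mM = 0.212 μM

0.212 μM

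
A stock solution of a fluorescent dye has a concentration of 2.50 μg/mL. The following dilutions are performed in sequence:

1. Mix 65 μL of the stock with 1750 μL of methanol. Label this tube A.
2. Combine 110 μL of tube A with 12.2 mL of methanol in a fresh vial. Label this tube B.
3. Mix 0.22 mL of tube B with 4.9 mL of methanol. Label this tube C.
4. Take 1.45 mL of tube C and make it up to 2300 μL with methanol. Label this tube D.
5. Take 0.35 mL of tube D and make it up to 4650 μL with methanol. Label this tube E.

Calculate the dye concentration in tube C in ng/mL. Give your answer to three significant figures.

Step 1: 65 μL + 1750 μL = 1815 μL total → factor 1815/65 = 27.923
Step 2: 110 μL + 12.2 mL = 12310 μL total → factor 12310/110 = 111.91
Step 3: 0.22 mL + 4.9 mL = 5.12 mL total → factor 5.12/0.22 = 23.273
Dilution factor through tube C = 27.923 × 111.91 × 23.273 = 72724
[tube C] = 2.50 μg/mL / 72724 = 3.438 × 10^-5 μg/mL = 0.0344 ng/mL

0.0344 ng/mL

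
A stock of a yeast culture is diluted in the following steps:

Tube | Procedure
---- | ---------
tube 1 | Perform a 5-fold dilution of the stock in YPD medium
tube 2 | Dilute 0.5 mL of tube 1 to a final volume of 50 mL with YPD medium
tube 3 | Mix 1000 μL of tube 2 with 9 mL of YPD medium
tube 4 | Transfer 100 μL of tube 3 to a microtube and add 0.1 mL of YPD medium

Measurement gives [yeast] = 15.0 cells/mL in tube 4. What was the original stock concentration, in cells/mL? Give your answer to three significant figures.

1.50 × 10^5 cells/mL

Step 1: 5-fold → factor 5
Step 2: 0.5 mL brought to 50 mL → factor 50/0.5 = 100
Step 3: 1000 μL + 9 mL = 10000 μL total → factor 10000/1000 = 10
Step 4: 100 μL + 0.1 mL = 200 μL total → factor 200/100 = 2
Overall dilution factor = 5 × 100 × 10 × 2 = 10000
Stock = 15.0 cells/mL × 10000 = 1.50 × 10^5 cells/mL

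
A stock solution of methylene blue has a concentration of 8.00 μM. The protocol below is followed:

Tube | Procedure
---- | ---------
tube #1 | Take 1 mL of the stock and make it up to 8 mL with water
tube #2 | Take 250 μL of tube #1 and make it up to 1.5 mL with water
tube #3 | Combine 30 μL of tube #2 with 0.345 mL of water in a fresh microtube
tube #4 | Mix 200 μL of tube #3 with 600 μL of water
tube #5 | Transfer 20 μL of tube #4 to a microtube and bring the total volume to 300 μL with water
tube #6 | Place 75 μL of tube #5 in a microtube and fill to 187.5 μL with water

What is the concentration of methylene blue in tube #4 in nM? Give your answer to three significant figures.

Step 1: 1 mL brought to 8 mL → factor 8/1 = 8
Step 2: 250 μL brought to 1.5 mL → factor 1500/250 = 6
Step 3: 30 μL + 0.345 mL = 375 μL total → factor 375/30 = 12.5
Step 4: 200 μL + 600 μL = 800 μL total → factor 800/200 = 4
Dilution factor through tube #4 = 8 × 6 × 12.5 × 4 = 2400
[tube #4] = 8.00 μM / 2400 = 0.003333 μM = 3.33 nM

3.33 nM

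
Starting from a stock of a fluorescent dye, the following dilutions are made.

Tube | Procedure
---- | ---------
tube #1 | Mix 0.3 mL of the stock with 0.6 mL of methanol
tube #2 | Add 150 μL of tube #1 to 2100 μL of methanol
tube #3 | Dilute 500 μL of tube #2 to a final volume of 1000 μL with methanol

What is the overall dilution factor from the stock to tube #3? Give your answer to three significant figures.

90.0

Step 1: 0.3 mL + 0.6 mL = 0.9 mL total → factor 0.9/0.3 = 3
Step 2: 150 μL + 2100 μL = 2250 μL total → factor 2250/150 = 15
Step 3: 500 μL brought to 1000 μL → factor 1000/500 = 2
Overall dilution factor = 3 × 15 × 2 = 90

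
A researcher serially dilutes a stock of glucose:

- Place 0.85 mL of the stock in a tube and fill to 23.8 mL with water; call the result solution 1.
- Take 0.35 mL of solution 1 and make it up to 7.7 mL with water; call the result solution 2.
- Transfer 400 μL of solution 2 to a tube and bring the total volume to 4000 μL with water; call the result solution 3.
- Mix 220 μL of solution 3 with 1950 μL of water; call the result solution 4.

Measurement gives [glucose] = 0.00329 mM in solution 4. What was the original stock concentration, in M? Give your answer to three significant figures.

0.200 M

Step 1: 0.85 mL brought to 23.8 mL → factor 23.8/0.85 = 28
Step 2: 0.35 mL brought to 7.7 mL → factor 7.7/0.35 = 22
Step 3: 400 μL brought to 4000 μL → factor 4000/400 = 10
Step 4: 220 μL + 1950 μL = 2170 μL total → factor 2170/220 = 9.8636
Overall dilution factor = 28 × 22 × 10 × 9.8636 = 60760
Stock = 0.00329 mM × 60760 = 199.9 mM = 0.200 M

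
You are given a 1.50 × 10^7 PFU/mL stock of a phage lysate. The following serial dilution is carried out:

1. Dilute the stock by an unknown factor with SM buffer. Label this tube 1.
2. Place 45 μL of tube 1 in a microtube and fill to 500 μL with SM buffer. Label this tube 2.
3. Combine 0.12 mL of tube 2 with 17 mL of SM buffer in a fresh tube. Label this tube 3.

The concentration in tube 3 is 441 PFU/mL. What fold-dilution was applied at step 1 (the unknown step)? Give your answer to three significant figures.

Step 1: unknown factor x
Step 2: 45 μL brought to 500 μL → factor 500/45 = 11.111
Step 3: 0.12 mL + 17 mL = 17.12 mL total → factor 17.12/0.12 = 142.67
Product of known-step factors = 1585.2
Overall factor = 1.50 × 10^7 PFU/mL / (441 PFU/mL) = 34014
x = 34014 / 1585.2 = 21.5

21.5-fold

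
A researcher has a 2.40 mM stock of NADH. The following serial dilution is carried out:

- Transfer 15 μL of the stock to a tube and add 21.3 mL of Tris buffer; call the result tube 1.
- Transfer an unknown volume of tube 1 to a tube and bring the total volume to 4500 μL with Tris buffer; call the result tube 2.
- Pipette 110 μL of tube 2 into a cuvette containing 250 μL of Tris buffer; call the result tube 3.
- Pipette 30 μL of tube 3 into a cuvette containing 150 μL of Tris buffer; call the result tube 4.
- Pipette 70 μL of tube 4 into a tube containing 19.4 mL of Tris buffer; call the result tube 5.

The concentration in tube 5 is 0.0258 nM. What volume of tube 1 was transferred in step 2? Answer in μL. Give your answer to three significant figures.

375 μL

Step 1: 15 μL + 21.3 mL = 21315 μL total → factor 21315/15 = 1421
Step 2: v brought to 4500 μL → factor = 4500 μL/v
Step 3: 110 μL + 250 μL = 360 μL total → factor 360/110 = 3.2727
Step 4: 30 μL + 150 μL = 180 μL total → factor 180/30 = 6
Step 5: 70 μL + 19.4 mL = 19470 μL total → factor 19470/70 = 278.14
Product of known-step factors = 7.7611 × 10^6
Overall factor = 2.40 mM / (0.0258 nM) = 9.3023 × 10^7
Step-2 factor = 9.3023 × 10^7 / 7.7611 × 10^6 = 11.986
v = 4500 μL / 11.986 = 375 μL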